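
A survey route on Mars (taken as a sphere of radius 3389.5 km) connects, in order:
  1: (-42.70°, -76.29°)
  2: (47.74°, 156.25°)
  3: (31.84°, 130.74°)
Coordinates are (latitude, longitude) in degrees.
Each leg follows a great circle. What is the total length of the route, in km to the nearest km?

Leg 1→2: central angle 2.5023 rad, distance 8481.4 km.
Leg 2→3: central angle 0.4370 rad, distance 1481.1 km.
Total: 8481.4 + 1481.1 ≈ 9962 km.

9962 km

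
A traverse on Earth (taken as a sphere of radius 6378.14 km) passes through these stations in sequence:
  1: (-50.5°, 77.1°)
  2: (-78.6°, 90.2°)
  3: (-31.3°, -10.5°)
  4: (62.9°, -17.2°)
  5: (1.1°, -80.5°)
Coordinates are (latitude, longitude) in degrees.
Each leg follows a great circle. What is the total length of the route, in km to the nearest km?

29109 km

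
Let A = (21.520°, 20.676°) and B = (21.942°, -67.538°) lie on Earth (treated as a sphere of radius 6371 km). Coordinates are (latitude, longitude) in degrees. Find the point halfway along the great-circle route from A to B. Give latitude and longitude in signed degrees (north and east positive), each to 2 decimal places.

29.03°, -23.35°

Central angle δ = 1.4061 rad. Interpolating on the sphere with fraction f = 0.5:
P = [sin((1−f)δ)·A + sin(fδ)·B] / sin δ = 0.6554·A + 0.6554·B in Cartesian coordinates,
giving P = (0.8027, -0.3465, 0.4853), i.e. latitude 29.03°, longitude -23.35°.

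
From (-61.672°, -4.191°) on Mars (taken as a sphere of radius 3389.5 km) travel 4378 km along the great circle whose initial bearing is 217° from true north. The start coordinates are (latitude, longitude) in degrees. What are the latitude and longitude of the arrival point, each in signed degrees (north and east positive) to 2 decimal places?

-37.36°, -137.48°

Angular distance δ = d/R = 4378/3389.5 = 1.29164 rad; initial bearing θ = 3.7874 rad.
sin φ₂ = sin φ₁ cos δ + cos φ₁ sin δ cos θ = (-0.8802)(0.2755) + (0.4745)(0.9613)(-0.7986) = -0.6068, so φ₂ = -37.36°.
Δλ = atan2(sin θ sin δ cos φ₁, cos δ − sin φ₁ sin φ₂) = atan2(-0.2745, -0.2586) = -133.293°.
λ₂ = -4.191° − 133.293° = -137.48°.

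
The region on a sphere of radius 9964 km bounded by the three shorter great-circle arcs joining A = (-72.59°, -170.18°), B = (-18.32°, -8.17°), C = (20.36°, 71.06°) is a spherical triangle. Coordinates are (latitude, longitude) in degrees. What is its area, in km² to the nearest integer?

Side lengths (central angles): a = 1.5138, b = 2.0566, c = 1.5410 rad; semiperimeter s = 2.5557.
By l'Huilier's theorem, tan(E/4) = √[tan(s/2) tan((s−a)/2) tan((s−b)/2) tan((s−c)/2)], giving spherical excess E = 1.9155 rad.
Area = E·R² = 1.9155 × (9964)² ≈ 190174677 km².

190174677 km²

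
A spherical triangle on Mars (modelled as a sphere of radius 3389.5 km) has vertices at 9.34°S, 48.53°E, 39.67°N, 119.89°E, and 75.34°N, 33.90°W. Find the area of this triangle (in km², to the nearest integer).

12342402 km²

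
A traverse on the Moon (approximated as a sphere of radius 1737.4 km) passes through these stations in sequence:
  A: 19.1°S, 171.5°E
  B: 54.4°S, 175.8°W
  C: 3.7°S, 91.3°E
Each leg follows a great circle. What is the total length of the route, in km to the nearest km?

3799 km

Leg A→B: central angle 0.6390 rad, distance 1110.2 km.
Leg B→C: central angle 1.5477 rad, distance 2689.0 km.
Total: 1110.2 + 2689.0 ≈ 3799 km.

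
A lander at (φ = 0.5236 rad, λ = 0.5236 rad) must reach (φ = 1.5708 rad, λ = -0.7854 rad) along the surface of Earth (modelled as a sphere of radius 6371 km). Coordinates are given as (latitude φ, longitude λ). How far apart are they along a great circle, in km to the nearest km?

In radians: φ₁ = 0.5236, φ₂ = 1.5708, Δλ = -75.000° = -1.3090 rad.
cos c = sin φ₁ sin φ₂ + cos φ₁ cos φ₂ cos Δλ = (0.5000)(1.0000) + (0.8660)(-0.0000)(0.2588) = 0.50000,
so c = arccos(0.50000) = 1.04720 rad.
Distance = R·c = 6371 × 1.0472 ≈ 6672 km.

6672 km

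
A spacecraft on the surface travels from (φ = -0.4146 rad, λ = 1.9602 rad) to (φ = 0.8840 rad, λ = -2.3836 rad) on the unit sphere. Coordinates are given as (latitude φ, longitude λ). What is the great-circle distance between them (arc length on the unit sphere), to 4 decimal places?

2.1183

With latitudes φ₁ = -23.755°, φ₂ = 50.649° and longitude difference Δλ = 111.119°:
cos c = sin φ₁ sin φ₂ + cos φ₁ cos φ₂ cos Δλ = (-0.4028)(0.7733) + (0.9153)(0.6341)(-0.3603) = -0.52059,
so c = arccos(-0.52059) = 2.11834 rad.
On the unit sphere the arc length equals the central angle: 2.1183.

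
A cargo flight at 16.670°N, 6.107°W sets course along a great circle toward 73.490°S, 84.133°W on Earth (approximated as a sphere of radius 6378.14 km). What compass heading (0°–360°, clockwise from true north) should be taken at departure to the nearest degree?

197°

Δλ = -78.026° = -1.3618 rad.
y = sin Δλ · cos φ₂ = (-0.9782)(0.2842) = -0.2780
x = cos φ₁ sin φ₂ − sin φ₁ cos φ₂ cos Δλ = (0.9580)(-0.9588) − (0.2869)(0.2842)(0.2075) = -0.9354
θ = atan2(y, x) = -163.45°; adding 360° gives 197°.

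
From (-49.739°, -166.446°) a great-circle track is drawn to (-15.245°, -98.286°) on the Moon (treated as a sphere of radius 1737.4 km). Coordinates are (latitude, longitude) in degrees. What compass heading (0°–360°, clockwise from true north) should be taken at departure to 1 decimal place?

83.4°

Δλ = 68.160° = 1.1896 rad.
y = sin Δλ · cos φ₂ = (0.9282)(0.9648) = 0.8956
x = cos φ₁ sin φ₂ − sin φ₁ cos φ₂ cos Δλ = (0.6463)(-0.2629) − (-0.7631)(0.9648)(0.3720) = 0.1040
θ = atan2(y, x) = 83.38°, so the bearing is 83.4°.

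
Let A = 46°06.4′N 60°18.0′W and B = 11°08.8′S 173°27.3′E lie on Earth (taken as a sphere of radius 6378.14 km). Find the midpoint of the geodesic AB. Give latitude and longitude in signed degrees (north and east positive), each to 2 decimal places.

33.41°, -142.16°

Central angle δ = 2.1430 rad. Interpolating on the sphere with fraction f = 0.5:
P = [sin((1−f)δ)·A + sin(fδ)·B] / sin δ = 1.0443·A + 1.0443·B in Cartesian coordinates,
giving P = (-0.6592, -0.5121, 0.5507), i.e. latitude 33.41°, longitude -142.16°.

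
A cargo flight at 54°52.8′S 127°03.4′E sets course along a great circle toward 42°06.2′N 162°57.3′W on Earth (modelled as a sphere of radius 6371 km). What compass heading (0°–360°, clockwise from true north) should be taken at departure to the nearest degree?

With φ₁ = -0.9578, φ₂ = 0.7348, Δλ = 1.2215 rad, the forward-azimuth formula gives
θ = atan2( sin Δλ cos φ₂ , cos φ₁ sin φ₂ − sin φ₁ cos φ₂ cos Δλ ) = atan2(0.6971, 0.5934) = 49.60°.
So the initial bearing is 50°.

50°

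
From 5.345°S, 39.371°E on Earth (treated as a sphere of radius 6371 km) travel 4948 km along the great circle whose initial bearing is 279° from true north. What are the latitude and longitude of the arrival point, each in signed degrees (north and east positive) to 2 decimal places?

2.45°, -4.49°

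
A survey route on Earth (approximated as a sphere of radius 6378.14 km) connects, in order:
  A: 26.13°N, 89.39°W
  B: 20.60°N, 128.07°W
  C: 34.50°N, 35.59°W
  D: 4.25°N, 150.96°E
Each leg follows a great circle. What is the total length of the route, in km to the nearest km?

Leg A→B: central angle 0.6249 rad, distance 3985.9 km.
Leg B→C: central angle 1.4041 rad, distance 8955.7 km.
Leg C→D: central angle 2.4568 rad, distance 15669.5 km.
Total: 3985.9 + 8955.7 + 15669.5 ≈ 28611 km.

28611 km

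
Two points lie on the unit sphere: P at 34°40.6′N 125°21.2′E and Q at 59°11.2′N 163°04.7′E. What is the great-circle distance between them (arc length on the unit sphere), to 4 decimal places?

0.6062

In radians: φ₁ = 0.6052, φ₂ = 1.0330, Δλ = 37.725° = 0.6584 rad.
cos c = sin φ₁ sin φ₂ + cos φ₁ cos φ₂ cos Δλ = (0.5689)(0.8588) + (0.8224)(0.5122)(0.7910) = 0.82183,
so c = arccos(0.82183) = 0.60618 rad.
On the unit sphere the arc length equals the central angle: 0.6062.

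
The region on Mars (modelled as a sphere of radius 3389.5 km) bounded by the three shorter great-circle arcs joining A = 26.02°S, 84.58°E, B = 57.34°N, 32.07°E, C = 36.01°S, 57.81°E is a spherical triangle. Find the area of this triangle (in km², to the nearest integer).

Side lengths (central angles): a = 1.6727, b = 0.4349, c = 1.6450 rad; semiperimeter s = 1.8763.
By l'Huilier's theorem, tan(E/4) = √[tan(s/2) tan((s−a)/2) tan((s−b)/2) tan((s−c)/2)], giving spherical excess E = 0.4747 rad.
Area = E·R² = 0.4747 × (3389.5)² ≈ 5453196 km².

5453196 km²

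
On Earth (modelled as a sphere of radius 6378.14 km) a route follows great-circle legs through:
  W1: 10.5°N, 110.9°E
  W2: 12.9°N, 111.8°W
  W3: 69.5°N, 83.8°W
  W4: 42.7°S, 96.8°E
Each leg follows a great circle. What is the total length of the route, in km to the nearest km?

38303 km

Leg W1→W2: central angle 2.2965 rad, distance 14647.6 km.
Leg W2→W3: central angle 1.0350 rad, distance 6601.4 km.
Leg W3→W4: central angle 2.6738 rad, distance 17054.0 km.
Total: 14647.6 + 6601.4 + 17054.0 ≈ 38303 km.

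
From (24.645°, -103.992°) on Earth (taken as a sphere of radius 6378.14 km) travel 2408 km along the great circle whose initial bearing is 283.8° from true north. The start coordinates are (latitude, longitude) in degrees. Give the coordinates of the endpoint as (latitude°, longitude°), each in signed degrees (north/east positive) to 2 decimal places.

Angular distance δ = d/R = 2408/6378.14 = 0.37754 rad; initial bearing θ = 4.9532 rad.
sin φ₂ = sin φ₁ cos δ + cos φ₁ sin δ cos θ = (0.4170)(0.9296) + (0.9089)(0.3686)(0.2385) = 0.4675, so φ₂ = 27.88°.
Δλ = atan2(sin θ sin δ cos φ₁, cos δ − sin φ₁ sin φ₂) = atan2(-0.3254, 0.7346) = -23.890°.
λ₂ = -103.992° − 23.890° = -127.88°.

27.88°, -127.88°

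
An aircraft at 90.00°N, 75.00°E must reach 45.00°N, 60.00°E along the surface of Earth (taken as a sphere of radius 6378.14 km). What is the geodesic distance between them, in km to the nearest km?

In radians: φ₁ = 1.5708, φ₂ = 0.7854, Δλ = -15.000° = -0.2618 rad.
Haversine: a = sin²(Δφ/2) + cos φ₁ cos φ₂ sin²(Δλ/2) = 0.1464 + (0.0000)(0.7071)(0.0170) = 0.14645.
Central angle c = 2·arcsin(√a) = 0.78540 rad.
Distance = R·c = 6378.14 × 0.7854 ≈ 5009 km.

5009 km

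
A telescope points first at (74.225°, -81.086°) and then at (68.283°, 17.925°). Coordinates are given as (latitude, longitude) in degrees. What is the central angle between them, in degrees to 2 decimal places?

Let φ₁ = 1.2955 rad, φ₂ = 1.1918 rad, and Δλ = 1.7281 rad.
Haversine: a = sin²(Δφ/2) + cos φ₁ cos φ₂ sin²(Δλ/2) = 0.0027 + (0.2719)(0.3700)(0.5783) = 0.06086.
Central angle c = 2·arcsin(√a) = 0.49855 rad.
So the angular separation is 28.56°.

28.56°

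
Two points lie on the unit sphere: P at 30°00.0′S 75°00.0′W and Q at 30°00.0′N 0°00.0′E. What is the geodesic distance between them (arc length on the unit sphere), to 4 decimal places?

1.6267

In radians: φ₁ = -0.5236, φ₂ = 0.5236, Δλ = 75.000° = 1.3090 rad.
cos c = sin φ₁ sin φ₂ + cos φ₁ cos φ₂ cos Δλ = (-0.5000)(0.5000) + (0.8660)(0.8660)(0.2588) = -0.05589,
so c = arccos(-0.05589) = 1.62671 rad.
On the unit sphere the arc length equals the central angle: 1.6267.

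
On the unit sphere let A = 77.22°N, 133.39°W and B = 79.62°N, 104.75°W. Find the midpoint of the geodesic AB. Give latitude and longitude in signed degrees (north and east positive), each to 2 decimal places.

78.77°, -120.56°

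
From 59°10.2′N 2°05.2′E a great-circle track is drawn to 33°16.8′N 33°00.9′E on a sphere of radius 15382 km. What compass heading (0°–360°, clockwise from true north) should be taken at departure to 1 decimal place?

With φ₁ = 1.0327, φ₂ = 0.5808, Δλ = 0.5398 rad, the forward-azimuth formula gives
θ = atan2( sin Δλ cos φ₂ , cos φ₁ sin φ₂ − sin φ₁ cos φ₂ cos Δλ ) = atan2(0.4297, -0.3346) = 127.91°.
So the initial bearing is 127.9°.

127.9°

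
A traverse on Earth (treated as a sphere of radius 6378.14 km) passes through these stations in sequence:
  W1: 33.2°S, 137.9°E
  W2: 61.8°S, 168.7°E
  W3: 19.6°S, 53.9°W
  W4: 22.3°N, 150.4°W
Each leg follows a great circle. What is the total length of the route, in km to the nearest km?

25558 km

Leg W1→W2: central angle 0.6055 rad, distance 3862.0 km.
Leg W2→W3: central angle 1.6029 rad, distance 10223.2 km.
Leg W3→W4: central angle 1.7987 rad, distance 11472.5 km.
Total: 3862.0 + 10223.2 + 11472.5 ≈ 25558 km.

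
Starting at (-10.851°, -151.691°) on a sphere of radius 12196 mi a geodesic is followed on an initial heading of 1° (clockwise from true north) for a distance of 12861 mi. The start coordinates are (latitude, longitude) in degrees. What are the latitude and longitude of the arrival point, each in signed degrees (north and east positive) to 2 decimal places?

Angular distance δ = d/R = 12861/12196 = 1.05453 rad; initial bearing θ = 0.0175 rad.
sin φ₂ = sin φ₁ cos δ + cos φ₁ sin δ cos θ = (-0.1883)(0.4936) + (0.9821)(0.8697)(0.9998) = 0.7611, so φ₂ = 49.56°.
Δλ = atan2(sin θ sin δ cos φ₁, cos δ − sin φ₁ sin φ₂) = atan2(0.0149, 0.6369) = 1.341°.
λ₂ = -151.691° + 1.341° = -150.35°.

49.56°, -150.35°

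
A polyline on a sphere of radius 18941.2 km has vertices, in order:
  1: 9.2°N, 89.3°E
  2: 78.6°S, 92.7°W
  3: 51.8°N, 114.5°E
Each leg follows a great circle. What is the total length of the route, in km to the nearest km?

86654 km

Leg 1→2: central angle 1.9302 rad, distance 36560.4 km.
Leg 2→3: central angle 2.6447 rad, distance 50093.8 km.
Total: 36560.4 + 50093.8 ≈ 86654 km.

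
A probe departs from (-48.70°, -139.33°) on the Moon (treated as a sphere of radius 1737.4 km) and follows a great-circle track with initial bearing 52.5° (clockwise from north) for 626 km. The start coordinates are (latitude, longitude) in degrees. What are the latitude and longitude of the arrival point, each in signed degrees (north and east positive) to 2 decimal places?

Angular distance δ = d/R = 626/1737.4 = 0.36031 rad; initial bearing θ = 0.9163 rad.
sin φ₂ = sin φ₁ cos δ + cos φ₁ sin δ cos θ = (-0.7513)(0.9358) + (0.6600)(0.3526)(0.6088) = -0.5614, so φ₂ = -34.15°.
Δλ = atan2(sin θ sin δ cos φ₁, cos δ − sin φ₁ sin φ₂) = atan2(0.1846, 0.5141) = 19.754°.
λ₂ = -139.330° + 19.754° = -119.58°.

-34.15°, -119.58°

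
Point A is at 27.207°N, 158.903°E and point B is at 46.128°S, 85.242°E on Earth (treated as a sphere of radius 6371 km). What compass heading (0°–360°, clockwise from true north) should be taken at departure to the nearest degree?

With φ₁ = 0.4749, φ₂ = -0.8051, Δλ = -1.2856 rad, the forward-azimuth formula gives
θ = atan2( sin Δλ cos φ₂ , cos φ₁ sin φ₂ − sin φ₁ cos φ₂ cos Δλ ) = atan2(-0.6651, -0.7303) = -137.68°.
Adding 360° brings this into [0°, 360°): 222°.

222°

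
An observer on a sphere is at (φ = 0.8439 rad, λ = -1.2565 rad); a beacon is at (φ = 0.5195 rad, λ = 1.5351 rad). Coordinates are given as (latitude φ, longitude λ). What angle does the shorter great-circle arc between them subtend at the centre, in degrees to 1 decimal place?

With latitudes φ₁ = 48.352°, φ₂ = 29.765° and longitude difference Δλ = 159.947°:
Haversine: a = sin²(Δφ/2) + cos φ₁ cos φ₂ sin²(Δλ/2) = 0.0261 + (0.6646)(0.8681)(0.9697) = 0.58547.
Central angle c = 2·arcsin(√a) = 1.74258 rad.
So the angular separation is 99.8°.

99.8°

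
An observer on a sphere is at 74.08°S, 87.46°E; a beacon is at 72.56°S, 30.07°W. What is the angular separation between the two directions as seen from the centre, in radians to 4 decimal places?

Let φ₁ = -1.2929 rad, φ₂ = -1.2664 rad, and Δλ = -2.0513 rad.
Haversine: a = sin²(Δφ/2) + cos φ₁ cos φ₂ sin²(Δλ/2) = 0.0002 + (0.2743)(0.2997)(0.7311) = 0.06028.
Central angle c = 2·arcsin(√a) = 0.49611 rad.
So the angular separation is 0.4961 rad.

0.4961 rad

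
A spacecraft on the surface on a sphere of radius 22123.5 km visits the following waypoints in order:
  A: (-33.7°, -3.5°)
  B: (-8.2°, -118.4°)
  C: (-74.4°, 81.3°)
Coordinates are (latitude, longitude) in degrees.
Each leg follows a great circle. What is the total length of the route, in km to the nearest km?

78006 km

Leg A→B: central angle 1.8417 rad, distance 40744.0 km.
Leg B→C: central angle 1.6843 rad, distance 37261.6 km.
Total: 40744.0 + 37261.6 ≈ 78006 km.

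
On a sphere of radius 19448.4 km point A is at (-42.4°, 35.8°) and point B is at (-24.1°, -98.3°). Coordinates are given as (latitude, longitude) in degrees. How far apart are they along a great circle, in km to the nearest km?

34342 km

In radians: φ₁ = -0.7400, φ₂ = -0.4206, Δλ = -134.100° = -2.3405 rad.
cos c = sin φ₁ sin φ₂ + cos φ₁ cos φ₂ cos Δλ = (-0.6743)(-0.4083) + (0.7385)(0.9128)(-0.6959) = -0.19377,
so c = arccos(-0.19377) = 1.76580 rad.
Distance = R·c = 19448.4 × 1.7658 ≈ 34342 km.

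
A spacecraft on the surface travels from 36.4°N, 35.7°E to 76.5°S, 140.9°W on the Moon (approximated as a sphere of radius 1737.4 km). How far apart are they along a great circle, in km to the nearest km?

4241 km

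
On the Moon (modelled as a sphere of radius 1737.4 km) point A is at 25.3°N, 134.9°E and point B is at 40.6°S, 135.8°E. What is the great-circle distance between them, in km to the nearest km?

With latitudes φ₁ = 25.300°, φ₂ = -40.600° and longitude difference Δλ = 0.900°:
cos c = sin φ₁ sin φ₂ + cos φ₁ cos φ₂ cos Δλ = (0.4274)(-0.6508) + (0.9041)(0.7593)(0.9999) = 0.40825,
so c = arccos(0.40825) = 1.15026 rad.
Distance = R·c = 1737.4 × 1.1503 ≈ 1998 km.

1998 km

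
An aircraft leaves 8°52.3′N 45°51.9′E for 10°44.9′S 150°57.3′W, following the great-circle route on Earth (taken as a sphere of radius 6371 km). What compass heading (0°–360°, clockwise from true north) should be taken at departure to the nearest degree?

98°

With φ₁ = 0.1548, φ₂ = -0.1876, Δλ = 2.8480 rad, the forward-azimuth formula gives
θ = atan2( sin Δλ cos φ₂ , cos φ₁ sin φ₂ − sin φ₁ cos φ₂ cos Δλ ) = atan2(0.2843, -0.0392) = 97.86°.
So the initial bearing is 98°.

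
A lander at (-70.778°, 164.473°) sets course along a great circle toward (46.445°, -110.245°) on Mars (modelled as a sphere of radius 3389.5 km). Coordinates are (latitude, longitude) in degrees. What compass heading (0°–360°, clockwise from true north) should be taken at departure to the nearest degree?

With φ₁ = -1.2353, φ₂ = 0.8106, Δλ = 1.4885 rad, the forward-azimuth formula gives
θ = atan2( sin Δλ cos φ₂ , cos φ₁ sin φ₂ − sin φ₁ cos φ₂ cos Δλ ) = atan2(0.6867, 0.2921) = 66.96°.
So the initial bearing is 67°.

67°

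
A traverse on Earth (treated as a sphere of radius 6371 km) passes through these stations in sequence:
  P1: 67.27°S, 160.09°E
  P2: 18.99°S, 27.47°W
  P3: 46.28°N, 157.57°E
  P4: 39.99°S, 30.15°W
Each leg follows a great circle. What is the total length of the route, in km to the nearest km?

Leg P1→P2: central angle 1.6329 rad, distance 10403.1 km.
Leg P2→P3: central angle 2.6598 rad, distance 16945.7 km.
Leg P3→P4: central angle 2.9944 rad, distance 19077.1 km.
Total: 10403.1 + 16945.7 + 19077.1 ≈ 46426 km.

46426 km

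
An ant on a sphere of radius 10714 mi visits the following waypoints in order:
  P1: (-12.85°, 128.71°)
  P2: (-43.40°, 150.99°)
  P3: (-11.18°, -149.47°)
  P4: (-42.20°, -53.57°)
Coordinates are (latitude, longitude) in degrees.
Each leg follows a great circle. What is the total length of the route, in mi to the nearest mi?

Leg P1→P2: central angle 0.6295 rad, distance 6744.9 mi.
Leg P2→P3: central angle 1.0535 rad, distance 11286.9 mi.
Leg P3→P4: central angle 1.5152 rad, distance 16234.2 mi.
Total: 6744.9 + 11286.9 + 16234.2 ≈ 34266 mi.

34266 mi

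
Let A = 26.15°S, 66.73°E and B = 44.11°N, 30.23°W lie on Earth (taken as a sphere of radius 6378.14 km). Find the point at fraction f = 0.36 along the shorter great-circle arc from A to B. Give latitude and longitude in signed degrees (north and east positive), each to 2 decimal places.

The central angle between A and B is δ = 1.9659 rad.
With f = 0.36, the slerp weights are sin((1−f)δ)/sin δ = 1.0309 and sin(fδ)/sin δ = 0.7043.
Weighted sum of the unit vectors: (1.0309)·(0.3546,0.8246,-0.4407) + (0.7043)·(0.6204,-0.3615,0.6960) = (0.8025, 0.5955, 0.0359).
Converting back: φ = atan2(z, √(x²+y²)) = 2.06°, λ = atan2(y, x) = 36.58°.

2.06°, 36.58°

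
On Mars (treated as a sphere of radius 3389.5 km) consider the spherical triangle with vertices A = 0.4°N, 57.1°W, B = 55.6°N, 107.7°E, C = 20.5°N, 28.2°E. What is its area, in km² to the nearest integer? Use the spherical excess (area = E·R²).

15226644 km²

Side lengths (central angles): a = 1.1752, b = 1.4915, c = 2.1406 rad; semiperimeter s = 2.4036.
By l'Huilier's theorem, tan(E/4) = √[tan(s/2) tan((s−a)/2) tan((s−b)/2) tan((s−c)/2)], giving spherical excess E = 1.3254 rad.
Area = E·R² = 1.3254 × (3389.5)² ≈ 15226644 km².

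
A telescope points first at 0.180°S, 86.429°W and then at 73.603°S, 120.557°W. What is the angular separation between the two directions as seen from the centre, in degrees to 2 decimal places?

Let φ₁ = -0.0031 rad, φ₂ = -1.2846 rad, and Δλ = -0.5956 rad.
Haversine: a = sin²(Δφ/2) + cos φ₁ cos φ₂ sin²(Δλ/2) = 0.3573 + (1.0000)(0.2823)(0.0861) = 0.38166.
Central angle c = 2·arcsin(√a) = 1.33184 rad.
So the angular separation is 76.31°.

76.31°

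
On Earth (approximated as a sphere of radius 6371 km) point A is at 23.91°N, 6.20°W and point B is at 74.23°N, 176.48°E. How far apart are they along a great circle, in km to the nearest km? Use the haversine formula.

9101 km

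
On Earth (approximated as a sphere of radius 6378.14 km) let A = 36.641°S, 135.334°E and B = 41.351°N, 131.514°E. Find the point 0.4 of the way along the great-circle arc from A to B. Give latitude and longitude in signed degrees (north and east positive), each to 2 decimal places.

Central angle δ = 1.3626 rad. Interpolating on the sphere with fraction f = 0.4:
P = [sin((1−f)δ)·A + sin(fδ)·B] / sin δ = 0.7456·A + 0.5299·B in Cartesian coordinates,
giving P = (-0.6891, 0.7184, -0.0949), i.e. latitude -5.44°, longitude 133.81°.

-5.44°, 133.81°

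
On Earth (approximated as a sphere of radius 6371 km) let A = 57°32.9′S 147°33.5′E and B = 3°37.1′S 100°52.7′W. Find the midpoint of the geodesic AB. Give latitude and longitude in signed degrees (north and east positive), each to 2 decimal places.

-43.87°, -132.81°

The central angle between A and B is δ = 1.7149 rad.
With f = 0.5, the slerp weights are sin((1−f)δ)/sin δ = 0.7641 and sin(fδ)/sin δ = 0.7641.
Weighted sum of the unit vectors: (0.7641)·(-0.4528,0.2878,-0.8438) + (0.7641)·(-0.1883,-0.9801,-0.0631) = (-0.4899, -0.5289, -0.6930).
Converting back: φ = atan2(z, √(x²+y²)) = -43.87°, λ = atan2(y, x) = -132.81°.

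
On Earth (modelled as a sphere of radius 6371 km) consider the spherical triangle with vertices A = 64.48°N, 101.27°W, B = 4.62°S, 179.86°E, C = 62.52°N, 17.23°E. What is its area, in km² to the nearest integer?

30972565 km²

Side lengths (central angles): a = 2.1065, b = 0.7873, c = 1.5606 rad; semiperimeter s = 2.2272.
By l'Huilier's theorem, tan(E/4) = √[tan(s/2) tan((s−a)/2) tan((s−b)/2) tan((s−c)/2)], giving spherical excess E = 0.7631 rad.
Area = E·R² = 0.7631 × (6371)² ≈ 30972565 km².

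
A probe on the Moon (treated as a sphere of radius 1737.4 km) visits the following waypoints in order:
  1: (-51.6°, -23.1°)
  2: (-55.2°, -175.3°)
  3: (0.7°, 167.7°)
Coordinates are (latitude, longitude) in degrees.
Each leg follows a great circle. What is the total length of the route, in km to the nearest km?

3892 km

Leg 1→2: central angle 1.2345 rad, distance 2144.9 km.
Leg 2→3: central angle 1.0055 rad, distance 1746.9 km.
Total: 2144.9 + 1746.9 ≈ 3892 km.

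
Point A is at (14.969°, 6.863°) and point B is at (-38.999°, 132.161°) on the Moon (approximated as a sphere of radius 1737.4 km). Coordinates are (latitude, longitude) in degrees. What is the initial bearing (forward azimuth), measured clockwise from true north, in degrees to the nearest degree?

128°

With φ₁ = 0.2613, φ₂ = -0.6807, Δλ = 2.1869 rad, the forward-azimuth formula gives
θ = atan2( sin Δλ cos φ₂ , cos φ₁ sin φ₂ − sin φ₁ cos φ₂ cos Δλ ) = atan2(0.6343, -0.4920) = 127.80°.
So the initial bearing is 128°.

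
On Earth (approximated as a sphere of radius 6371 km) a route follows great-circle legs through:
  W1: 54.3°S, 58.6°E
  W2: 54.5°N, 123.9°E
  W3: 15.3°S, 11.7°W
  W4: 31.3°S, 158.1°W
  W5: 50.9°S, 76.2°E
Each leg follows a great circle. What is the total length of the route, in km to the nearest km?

50870 km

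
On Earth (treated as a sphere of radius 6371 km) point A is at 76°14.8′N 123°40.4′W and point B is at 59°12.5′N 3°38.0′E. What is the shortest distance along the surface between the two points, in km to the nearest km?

4501 km

In radians: φ₁ = 1.3308, φ₂ = 1.0334, Δλ = 127.307° = 2.2219 rad.
Haversine: a = sin²(Δφ/2) + cos φ₁ cos φ₂ sin²(Δλ/2) = 0.0219 + (0.2377)(0.5119)(0.8030) = 0.11968.
Central angle c = 2·arcsin(√a) = 0.70650 rad.
Distance = R·c = 6371 × 0.7065 ≈ 4501 km.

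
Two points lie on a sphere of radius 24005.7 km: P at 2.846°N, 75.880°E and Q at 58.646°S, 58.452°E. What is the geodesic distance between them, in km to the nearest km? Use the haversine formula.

26411 km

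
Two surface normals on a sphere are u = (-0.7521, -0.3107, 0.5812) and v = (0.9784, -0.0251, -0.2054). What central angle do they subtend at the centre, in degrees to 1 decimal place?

u·v = -0.8474; |u| = 1.0000, |v| = 1.0000.
cos θ = (u·v)/(|u||v|) = -0.8474, so θ = 147.9°.

147.9°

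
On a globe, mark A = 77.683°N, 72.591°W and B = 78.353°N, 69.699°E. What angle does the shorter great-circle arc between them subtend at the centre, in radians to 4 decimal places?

0.3955 rad

In radians: φ₁ = 1.3558, φ₂ = 1.3675, Δλ = 142.290° = 2.4834 rad.
cos c = sin φ₁ sin φ₂ + cos φ₁ cos φ₂ cos Δλ = (0.9770)(0.9794) + (0.2133)(0.2019)(-0.7911) = 0.92280,
so c = arccos(0.92280) = 0.39552 rad.
So the angular separation is 0.3955 rad.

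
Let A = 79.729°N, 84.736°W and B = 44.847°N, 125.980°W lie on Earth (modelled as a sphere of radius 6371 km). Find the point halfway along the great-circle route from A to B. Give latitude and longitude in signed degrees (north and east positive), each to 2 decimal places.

63.26°, -118.04°

Central angle δ = 0.6617 rad. Interpolating on the sphere with fraction f = 0.5:
P = [sin((1−f)δ)·A + sin(fδ)·B] / sin δ = 0.5287·A + 0.5287·B in Cartesian coordinates,
giving P = (-0.2116, -0.3972, 0.8930), i.e. latitude 63.26°, longitude -118.04°.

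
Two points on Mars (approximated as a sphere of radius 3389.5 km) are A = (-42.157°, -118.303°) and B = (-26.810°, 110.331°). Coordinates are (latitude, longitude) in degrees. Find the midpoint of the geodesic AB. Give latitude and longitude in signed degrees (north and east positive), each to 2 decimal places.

-58.53°, 164.44°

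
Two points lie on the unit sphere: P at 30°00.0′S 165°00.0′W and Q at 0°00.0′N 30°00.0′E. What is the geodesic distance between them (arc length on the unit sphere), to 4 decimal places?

2.5617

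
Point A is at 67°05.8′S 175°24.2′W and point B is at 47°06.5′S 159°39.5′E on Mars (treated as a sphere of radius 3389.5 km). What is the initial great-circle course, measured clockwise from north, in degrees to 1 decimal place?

314.6°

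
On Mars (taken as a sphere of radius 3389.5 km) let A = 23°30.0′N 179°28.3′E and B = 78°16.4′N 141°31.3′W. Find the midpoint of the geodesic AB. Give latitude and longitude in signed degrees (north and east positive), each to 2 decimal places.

51.84°, -173.74°

The central angle between A and B is δ = 1.0060 rad.
With f = 0.5, the slerp weights are sin((1−f)δ)/sin δ = 0.5707 and sin(fδ)/sin δ = 0.5707.
Weighted sum of the unit vectors: (0.5707)·(-0.9170,0.0085,0.3987) + (0.5707)·(-0.1591,-0.1265,0.9791) = (-0.6141, -0.0673, 0.7863).
Converting back: φ = atan2(z, √(x²+y²)) = 51.84°, λ = atan2(y, x) = -173.74°.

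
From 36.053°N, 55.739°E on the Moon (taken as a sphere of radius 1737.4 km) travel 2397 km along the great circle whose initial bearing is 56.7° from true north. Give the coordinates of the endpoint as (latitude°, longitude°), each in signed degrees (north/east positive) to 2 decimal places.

33.20°, 157.02°

Angular distance δ = d/R = 2397/1737.4 = 1.37965 rad; initial bearing θ = 0.9896 rad.
sin φ₂ = sin φ₁ cos δ + cos φ₁ sin δ cos θ = (0.5885)(0.1900) + (0.8085)(0.9818)(0.5490) = 0.5476, so φ₂ = 33.20°.
Δλ = atan2(sin θ sin δ cos φ₁, cos δ − sin φ₁ sin φ₂) = atan2(0.6634, -0.1323) = 101.278°.
λ₂ = 55.739° + 101.278° = 157.02°.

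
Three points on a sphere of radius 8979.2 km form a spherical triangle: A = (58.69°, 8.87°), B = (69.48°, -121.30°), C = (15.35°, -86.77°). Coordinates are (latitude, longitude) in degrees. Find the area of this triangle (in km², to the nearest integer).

39339580 km²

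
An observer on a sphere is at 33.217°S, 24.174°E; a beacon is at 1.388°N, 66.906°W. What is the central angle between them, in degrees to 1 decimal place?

91.7°

Let φ₁ = -0.5797 rad, φ₂ = 0.0242 rad, and Δλ = -1.5896 rad.
Haversine: a = sin²(Δφ/2) + cos φ₁ cos φ₂ sin²(Δλ/2) = 0.0885 + (0.8366)(0.9997)(0.5094) = 0.51452.
Central angle c = 2·arcsin(√a) = 1.59983 rad.
So the angular separation is 91.7°.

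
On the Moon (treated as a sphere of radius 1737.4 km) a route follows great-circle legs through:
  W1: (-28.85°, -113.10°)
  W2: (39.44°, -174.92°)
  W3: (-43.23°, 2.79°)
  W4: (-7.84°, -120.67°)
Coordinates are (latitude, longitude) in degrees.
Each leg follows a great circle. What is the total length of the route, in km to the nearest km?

Leg W1→W2: central angle 1.5579 rad, distance 2706.7 km.
Leg W2→W3: central angle 3.0690 rad, distance 5332.0 km.
Leg W3→W4: central angle 1.8803 rad, distance 3266.7 km.
Total: 2706.7 + 5332.0 + 3266.7 ≈ 11305 km.

11305 km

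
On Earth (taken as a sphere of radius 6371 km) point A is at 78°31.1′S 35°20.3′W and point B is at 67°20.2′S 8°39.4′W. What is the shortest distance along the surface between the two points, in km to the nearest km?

1488 km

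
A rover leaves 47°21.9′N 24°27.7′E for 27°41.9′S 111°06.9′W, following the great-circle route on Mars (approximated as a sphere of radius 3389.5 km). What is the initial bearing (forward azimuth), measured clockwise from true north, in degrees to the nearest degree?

Δλ = -135.577° = -2.3663 rad.
y = sin Δλ · cos φ₂ = (-0.7000)(0.8854) = -0.6197
x = cos φ₁ sin φ₂ − sin φ₁ cos φ₂ cos Δλ = (0.6773)(-0.4648) − (0.7357)(0.8854)(-0.7142) = 0.1504
θ = atan2(y, x) = -76.36°; adding 360° gives 284°.

284°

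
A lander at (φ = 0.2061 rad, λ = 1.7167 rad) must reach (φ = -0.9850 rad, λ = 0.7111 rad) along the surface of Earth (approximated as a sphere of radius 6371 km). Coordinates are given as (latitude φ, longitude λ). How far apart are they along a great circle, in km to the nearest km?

In radians: φ₁ = 0.2061, φ₂ = -0.9850, Δλ = -57.617° = -1.0056 rad.
cos c = sin φ₁ sin φ₂ + cos φ₁ cos φ₂ cos Δλ = (0.2046)(-0.8333) + (0.9788)(0.5529)(0.5356) = 0.11931,
so c = arccos(0.11931) = 1.45120 rad.
Distance = R·c = 6371 × 1.4512 ≈ 9246 km.

9246 km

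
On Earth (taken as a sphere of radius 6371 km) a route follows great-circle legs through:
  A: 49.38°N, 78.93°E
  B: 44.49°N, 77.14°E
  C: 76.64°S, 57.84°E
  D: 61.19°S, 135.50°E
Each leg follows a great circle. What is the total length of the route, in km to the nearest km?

Leg A→B: central angle 0.0880 rad, distance 560.4 km.
Leg B→C: central angle 2.1250 rad, distance 13538.2 km.
Leg C→D: central angle 0.5027 rad, distance 3202.4 km.
Total: 560.4 + 13538.2 + 3202.4 ≈ 17301 km.

17301 km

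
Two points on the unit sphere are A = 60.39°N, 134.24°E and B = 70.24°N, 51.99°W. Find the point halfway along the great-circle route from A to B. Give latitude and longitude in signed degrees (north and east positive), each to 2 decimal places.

84.88°, 147.31°

Central angle δ = 0.8604 rad. Interpolating on the sphere with fraction f = 0.5:
P = [sin((1−f)δ)·A + sin(fδ)·B] / sin δ = 0.5501·A + 0.5501·B in Cartesian coordinates,
giving P = (-0.0751, 0.0482, 0.9960), i.e. latitude 84.88°, longitude 147.31°.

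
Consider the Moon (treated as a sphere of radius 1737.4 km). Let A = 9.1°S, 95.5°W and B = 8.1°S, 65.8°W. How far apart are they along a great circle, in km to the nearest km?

891 km

In radians: φ₁ = -0.1588, φ₂ = -0.1414, Δλ = 29.700° = 0.5184 rad.
cos c = sin φ₁ sin φ₂ + cos φ₁ cos φ₂ cos Δλ = (-0.1582)(-0.1409) + (0.9874)(0.9900)(0.8686) = 0.87143,
so c = arccos(0.87143) = 0.51269 rad.
Distance = R·c = 1737.4 × 0.5127 ≈ 891 km.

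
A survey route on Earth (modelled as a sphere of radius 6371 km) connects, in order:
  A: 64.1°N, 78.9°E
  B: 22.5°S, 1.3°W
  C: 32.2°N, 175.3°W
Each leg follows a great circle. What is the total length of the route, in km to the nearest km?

30571 km

Leg A→B: central angle 1.8500 rad, distance 11786.1 km.
Leg B→C: central angle 2.9485 rad, distance 18785.1 km.
Total: 11786.1 + 18785.1 ≈ 30571 km.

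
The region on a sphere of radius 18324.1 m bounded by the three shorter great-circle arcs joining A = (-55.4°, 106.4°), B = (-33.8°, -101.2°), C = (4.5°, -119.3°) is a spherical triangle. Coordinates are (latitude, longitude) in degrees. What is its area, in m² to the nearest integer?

222078549 m²

Side lengths (central angles): a = 0.7321, b = 2.0487, c = 1.5311 rad; semiperimeter s = 2.1559.
By l'Huilier's theorem, tan(E/4) = √[tan(s/2) tan((s−a)/2) tan((s−b)/2) tan((s−c)/2)], giving spherical excess E = 0.6614 rad.
Area = E·R² = 0.6614 × (18324.1)² ≈ 222078549 m².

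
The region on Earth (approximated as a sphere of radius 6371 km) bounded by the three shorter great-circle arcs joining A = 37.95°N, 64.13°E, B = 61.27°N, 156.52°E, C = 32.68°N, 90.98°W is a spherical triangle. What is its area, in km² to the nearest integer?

Side lengths (central angles): a = 1.2465, b = 1.8442, c = 1.0199 rad; semiperimeter s = 2.0553.
By l'Huilier's theorem, tan(E/4) = √[tan(s/2) tan((s−a)/2) tan((s−b)/2) tan((s−c)/2)], giving spherical excess E = 0.8158 rad.
Area = E·R² = 0.8158 × (6371)² ≈ 33111105 km².

33111105 km²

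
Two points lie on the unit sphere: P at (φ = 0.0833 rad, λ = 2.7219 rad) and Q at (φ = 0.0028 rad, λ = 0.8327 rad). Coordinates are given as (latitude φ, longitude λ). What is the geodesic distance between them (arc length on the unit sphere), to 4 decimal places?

1.8878

In radians: φ₁ = 0.0833, φ₂ = 0.0028, Δλ = -108.243° = -1.8892 rad.
cos c = sin φ₁ sin φ₂ + cos φ₁ cos φ₂ cos Δλ = (0.0832)(0.0028) + (0.9965)(1.0000)(-0.3131) = -0.31173,
so c = arccos(-0.31173) = 1.88781 rad.
On the unit sphere the arc length equals the central angle: 1.8878.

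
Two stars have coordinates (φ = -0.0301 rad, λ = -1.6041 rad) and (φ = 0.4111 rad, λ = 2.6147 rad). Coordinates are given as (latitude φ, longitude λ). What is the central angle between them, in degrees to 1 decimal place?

116.5°

In radians: φ₁ = -0.0301, φ₂ = 0.4111, Δλ = -118.281° = -2.0644 rad.
Haversine: a = sin²(Δφ/2) + cos φ₁ cos φ₂ sin²(Δλ/2) = 0.0479 + (0.9995)(0.9167)(0.7369) = 0.72307.
Central angle c = 2·arcsin(√a) = 2.03325 rad.
So the angular separation is 116.5°.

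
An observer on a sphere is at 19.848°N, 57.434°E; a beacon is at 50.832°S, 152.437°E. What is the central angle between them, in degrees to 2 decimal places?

With latitudes φ₁ = 19.848°, φ₂ = -50.832° and longitude difference Δλ = 95.003°:
Haversine: a = sin²(Δφ/2) + cos φ₁ cos φ₂ sin²(Δλ/2) = 0.3346 + (0.9406)(0.6316)(0.5436) = 0.65752.
Central angle c = 2·arcsin(√a) = 1.89130 rad.
So the angular separation is 108.36°.

108.36°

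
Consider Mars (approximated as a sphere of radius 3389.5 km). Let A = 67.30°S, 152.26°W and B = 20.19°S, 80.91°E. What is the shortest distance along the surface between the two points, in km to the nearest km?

With latitudes φ₁ = -67.300°, φ₂ = -20.190° and longitude difference Δλ = -126.830°:
Haversine: a = sin²(Δφ/2) + cos φ₁ cos φ₂ sin²(Δλ/2) = 0.1597 + (0.3859)(0.9386)(0.7997) = 0.44936.
Central angle c = 2·arcsin(√a) = 1.46934 rad.
Distance = R·c = 3389.5 × 1.4693 ≈ 4980 km.

4980 km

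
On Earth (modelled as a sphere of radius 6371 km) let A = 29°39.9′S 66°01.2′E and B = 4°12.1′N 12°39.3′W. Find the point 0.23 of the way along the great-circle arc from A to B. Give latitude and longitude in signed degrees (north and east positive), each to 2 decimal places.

-24.99°, 45.34°

Central angle δ = 1.4365 rad. Interpolating on the sphere with fraction f = 0.23:
P = [sin((1−f)δ)·A + sin(fδ)·B] / sin δ = 0.9021·A + 0.3274·B in Cartesian coordinates,
giving P = (0.6371, 0.6447, -0.4225), i.e. latitude -24.99°, longitude 45.34°.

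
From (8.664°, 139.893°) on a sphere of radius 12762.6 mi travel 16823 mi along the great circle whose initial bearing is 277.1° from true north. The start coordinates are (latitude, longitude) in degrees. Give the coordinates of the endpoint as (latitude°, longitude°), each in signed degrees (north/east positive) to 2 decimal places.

8.97°, 63.30°

Angular distance δ = d/R = 16823/12762.6 = 1.31815 rad; initial bearing θ = 4.8363 rad.
sin φ₂ = sin φ₁ cos δ + cos φ₁ sin δ cos θ = (0.1506)(0.2500) + (0.9886)(0.9683)(0.1236) = 0.1560, so φ₂ = 8.97°.
Δλ = atan2(sin θ sin δ cos φ₁, cos δ − sin φ₁ sin φ₂) = atan2(-0.9499, 0.2265) = -76.589°.
λ₂ = 139.893° − 76.589° = 63.30°.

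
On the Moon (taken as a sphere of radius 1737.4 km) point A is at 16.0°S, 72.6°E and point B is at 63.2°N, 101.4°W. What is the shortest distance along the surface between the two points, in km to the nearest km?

4021 km

With latitudes φ₁ = -16.000°, φ₂ = 63.200° and longitude difference Δλ = -174.000°:
cos c = sin φ₁ sin φ₂ + cos φ₁ cos φ₂ cos Δλ = (-0.2756)(0.8926) + (0.9613)(0.4509)(-0.9945) = -0.67707,
so c = arccos(-0.67707) = 2.31457 rad.
Distance = R·c = 1737.4 × 2.3146 ≈ 4021 km.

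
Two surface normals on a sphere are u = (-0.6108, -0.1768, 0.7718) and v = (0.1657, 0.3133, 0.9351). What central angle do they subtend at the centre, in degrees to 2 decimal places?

u·v = 0.5651; |u| = 1.0000, |v| = 1.0000.
cos θ = (u·v)/(|u||v|) = 0.5651, so θ = 55.59°.

55.59°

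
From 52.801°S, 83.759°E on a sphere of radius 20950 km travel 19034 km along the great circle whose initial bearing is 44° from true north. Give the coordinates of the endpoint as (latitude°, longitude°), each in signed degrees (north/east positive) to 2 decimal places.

Angular distance δ = d/R = 19034/20950 = 0.90854 rad; initial bearing θ = 0.7679 rad.
sin φ₂ = sin φ₁ cos δ + cos φ₁ sin δ cos θ = (-0.7965)(0.6149) + (0.6046)(0.7886)(0.7193) = -0.1468, so φ₂ = -8.44°.
Δλ = atan2(sin θ sin δ cos φ₁, cos δ − sin φ₁ sin φ₂) = atan2(0.3312, 0.4979) = 33.629°.
λ₂ = 83.759° + 33.629° = 117.39°.

-8.44°, 117.39°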